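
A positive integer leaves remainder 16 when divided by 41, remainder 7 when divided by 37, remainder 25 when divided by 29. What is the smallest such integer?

16990

The moduli are pairwise coprime; M = 41·37·29 = 43993.
M/41 = 1073; 1073 ≡ 7 (mod 41); 7·6 ≡ 1, so inverse 6.
M/37 = 1189; 1189 ≡ 5 (mod 37); 5·15 ≡ 1, so inverse 15.
M/29 = 1517; 1517 ≡ 9 (mod 29); 9·13 ≡ 1, so inverse 13.
n ≡ 16·1073·6 + 7·1189·15 + 25·1517·13 = 720878.
720878 mod 43993 = 16990.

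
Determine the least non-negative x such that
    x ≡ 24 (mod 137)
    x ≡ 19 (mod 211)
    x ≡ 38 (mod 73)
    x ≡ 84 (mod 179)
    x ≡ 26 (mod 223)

The moduli are pairwise coprime; N = 137·211·73·179·223 = 84233292487.
N/137 = 614841551; 614841551 ≡ 73 (mod 137); 73·122 ≡ 1, so inverse 122.
N/211 = 399209917; 399209917 ≡ 27 (mod 211); 27·86 ≡ 1, so inverse 86.
N/73 = 1153880719; 1153880719 ≡ 14 (mod 73); 14·47 ≡ 1, so inverse 47.
N/179 = 470577053; 470577053 ≡ 15 (mod 179); 15·12 ≡ 1, so inverse 12.
N/223 = 377727769; 377727769 ≡ 111 (mod 223); 111·221 ≡ 1, so inverse 221.
x ≡ 24·614841551·122 + 19·399209917·86 + 38·1153880719·47 + 84·470577053·12 + 26·377727769·221 = 7158161459938.
7158161459938 mod 84233292487 = 82564891030.

82564891030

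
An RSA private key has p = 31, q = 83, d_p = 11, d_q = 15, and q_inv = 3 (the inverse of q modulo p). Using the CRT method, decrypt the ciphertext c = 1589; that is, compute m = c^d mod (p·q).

1403

m₁ = c^(d_p) mod p: c ≡ 8 (mod 31), and 8^11 mod 31 = 8.
m₂ = c^(d_q) mod q: c ≡ 12 (mod 83), and 12^15 mod 83 = 75.
h = q_inv·(m₁ − m₂) mod p = 3·(8 − 75) mod 31 = 16.
m = m₂ + h·q = 75 + 16·83 = 1403.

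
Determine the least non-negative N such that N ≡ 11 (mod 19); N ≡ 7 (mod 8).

87

From N ≡ 11 (mod 19) write N = 11 + 19t. Substituting into N ≡ 7 (mod 8) gives 19t ≡ 4 (mod 8), and since 3⁻¹ ≡ 3 (mod 8), t ≡ 4. Hence N ≡ 11 + 19·4 = 87 (mod 152).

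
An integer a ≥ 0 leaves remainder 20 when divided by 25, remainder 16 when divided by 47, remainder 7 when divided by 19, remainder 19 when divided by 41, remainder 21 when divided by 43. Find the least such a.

The moduli are pairwise coprime; N = 25·47·19·41·43 = 39358975.
N/25 = 1574359; 1574359 ≡ 9 (mod 25); 9·14 ≡ 1, so inverse 14.
N/47 = 837425; 837425 ≡ 26 (mod 47); 26·38 ≡ 1, so inverse 38.
N/19 = 2071525; 2071525 ≡ 12 (mod 19); 12·8 ≡ 1, so inverse 8.
N/41 = 959975; 959975 ≡ 1 (mod 41), inverse 1.
N/43 = 915325; 915325 ≡ 27 (mod 43); 27·8 ≡ 1, so inverse 8.
a ≡ 20·1574359·14 + 16·837425·38 + 7·2071525·8 + 19·959975·1 + 21·915325·8 = 1237994445.
1237994445 mod 39358975 = 17866220.

17866220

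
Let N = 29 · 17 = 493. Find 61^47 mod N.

250

Mod 29: 61 ≡ 3; by Fermat, exponent reduces to 47 mod 28 = 19; 3^19 ≡ 18 (mod 29).
Mod 17: 61 ≡ 10; by Fermat, exponent reduces to 47 mod 16 = 15; 10^15 ≡ 12 (mod 17).
Combine by CRT: x ≡ 18 (mod 29), x ≡ 12 (mod 17) ⇒ x ≡ 250 (mod 493).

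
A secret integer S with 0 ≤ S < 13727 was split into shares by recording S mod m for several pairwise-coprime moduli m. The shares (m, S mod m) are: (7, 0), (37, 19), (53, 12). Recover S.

6531

From S ≡ 0 (mod 7) write S = 0 + 7t. Substituting into S ≡ 19 (mod 37) gives 7t ≡ 19 (mod 37), and since 7⁻¹ ≡ 16 (mod 37), t ≡ 8. Hence S ≡ 0 + 7·8 = 56 (mod 259).
From S ≡ 56 (mod 259) write S = 56 + 259t. Substituting into S ≡ 12 (mod 53) gives 259t ≡ 9 (mod 53), and since 47⁻¹ ≡ 44 (mod 53), t ≡ 25. Hence S ≡ 56 + 259·25 = 6531 (mod 13727).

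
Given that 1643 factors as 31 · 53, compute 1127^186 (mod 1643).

Mod 31: 1127 ≡ 11; by Fermat, exponent reduces to 186 mod 30 = 6; 11^6 ≡ 4 (mod 31).
Mod 53: 1127 ≡ 14; by Fermat, exponent reduces to 186 mod 52 = 30; 14^30 ≡ 9 (mod 53).
Combine by CRT: x ≡ 4 (mod 31), x ≡ 9 (mod 53) ⇒ x ≡ 221 (mod 1643).

221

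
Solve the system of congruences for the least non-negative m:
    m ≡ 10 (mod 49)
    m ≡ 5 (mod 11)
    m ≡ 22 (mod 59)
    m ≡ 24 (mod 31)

From m ≡ 10 (mod 49) write m = 10 + 49t. Substituting into m ≡ 5 (mod 11) gives 49t ≡ 6 (mod 11), and since 5⁻¹ ≡ 9 (mod 11), t ≡ 10. Hence m ≡ 10 + 49·10 = 500 (mod 539).
From m ≡ 500 (mod 539) write m = 500 + 539t. Substituting into m ≡ 22 (mod 59) gives 539t ≡ 53 (mod 59), and since 8⁻¹ ≡ 37 (mod 59), t ≡ 14. Hence m ≡ 500 + 539·14 = 8046 (mod 31801).
From m ≡ 8046 (mod 31801) write m = 8046 + 31801t. Substituting into m ≡ 24 (mod 31) gives 31801t ≡ 7 (mod 31), and since 26⁻¹ ≡ 6 (mod 31), t ≡ 11. Hence m ≡ 8046 + 31801·11 = 357857 (mod 985831).

357857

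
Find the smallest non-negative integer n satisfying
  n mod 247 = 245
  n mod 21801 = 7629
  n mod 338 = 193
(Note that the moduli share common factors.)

gcd(247, 21801) = 13 and 13 | (7629 − 245), so the pair is consistent; merging gives n ≡ 182037 (mod 414219), where 414219 = lcm(247, 21801).
gcd(414219, 338) = 169 and 169 | (193 − 182037), so the pair is consistent; merging gives n ≡ 182037 (mod 828438), where 828438 = lcm(414219, 338).
The solution is unique modulo lcm(247, 21801, 338) = 828438.

182037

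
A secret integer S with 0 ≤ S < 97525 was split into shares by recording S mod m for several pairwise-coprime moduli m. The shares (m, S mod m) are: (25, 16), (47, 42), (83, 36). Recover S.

From S ≡ 16 (mod 25) write S = 16 + 25t. Substituting into S ≡ 42 (mod 47) gives 25t ≡ 26 (mod 47), and since 25⁻¹ ≡ 32 (mod 47), t ≡ 33. Hence S ≡ 16 + 25·33 = 841 (mod 1175).
From S ≡ 841 (mod 1175) write S = 841 + 1175t. Substituting into S ≡ 36 (mod 83) gives 1175t ≡ 25 (mod 83), and since 13⁻¹ ≡ 32 (mod 83), t ≡ 53. Hence S ≡ 841 + 1175·53 = 63116 (mod 97525).

63116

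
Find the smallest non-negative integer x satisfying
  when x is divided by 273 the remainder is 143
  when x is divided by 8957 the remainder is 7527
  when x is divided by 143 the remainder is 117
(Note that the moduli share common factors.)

Combine the congruences pairwise.
gcd(273, 8957) = 13 and 13 | (7527 − 143), so the pair is consistent; merging gives x ≡ 150839 (mod 188097), where 188097 = lcm(273, 8957).
gcd(188097, 143) = 13 and 13 | (117 − 150839), so the pair is consistent; merging gives x ≡ 150839 (mod 2069067), where 2069067 = lcm(188097, 143).
The solution is unique modulo lcm(273, 8957, 143) = 2069067.

150839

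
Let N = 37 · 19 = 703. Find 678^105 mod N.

Mod 37: 678 ≡ 12; by Fermat, exponent reduces to 105 mod 36 = 33; 12^33 ≡ 10 (mod 37).
Mod 19: 678 ≡ 13; by Fermat, exponent reduces to 105 mod 18 = 15; 13^15 ≡ 8 (mod 19).
Combine by CRT: x ≡ 10 (mod 37), x ≡ 8 (mod 19) ⇒ x ≡ 84 (mod 703).

84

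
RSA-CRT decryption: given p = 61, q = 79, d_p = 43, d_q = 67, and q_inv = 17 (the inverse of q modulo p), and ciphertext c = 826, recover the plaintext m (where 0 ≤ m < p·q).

1289

m₁ = c^(d_p) mod p: c ≡ 33 (mod 61), and 33^43 mod 61 = 8.
m₂ = c^(d_q) mod q: c ≡ 36 (mod 79), and 36^67 mod 79 = 25.
h = q_inv·(m₁ − m₂) mod p = 17·(8 − 25) mod 61 = 16.
m = m₂ + h·q = 25 + 16·79 = 1289.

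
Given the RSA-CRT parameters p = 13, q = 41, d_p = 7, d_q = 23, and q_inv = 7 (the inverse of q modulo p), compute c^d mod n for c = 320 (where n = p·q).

m₁ = c^(d_p) mod p: c ≡ 8 (mod 13), and 8^7 mod 13 = 5.
m₂ = c^(d_q) mod q: c ≡ 33 (mod 41), and 33^23 mod 41 = 21.
h = q_inv·(m₁ − m₂) mod p = 7·(5 − 21) mod 13 = 5.
m = m₂ + h·q = 21 + 5·41 = 226.

226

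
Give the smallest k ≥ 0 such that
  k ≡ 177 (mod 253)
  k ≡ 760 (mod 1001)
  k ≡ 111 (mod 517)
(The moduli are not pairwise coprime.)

145905

Combine the congruences pairwise.
gcd(253, 1001) = 11 and 11 | (760 − 177), so the pair is consistent; merging gives k ≡ 7767 (mod 23023), where 23023 = lcm(253, 1001).
gcd(23023, 517) = 11 and 11 | (111 − 7767), so the pair is consistent; merging gives k ≡ 145905 (mod 1082081), where 1082081 = lcm(23023, 517).
The solution is unique modulo lcm(253, 1001, 517) = 1082081.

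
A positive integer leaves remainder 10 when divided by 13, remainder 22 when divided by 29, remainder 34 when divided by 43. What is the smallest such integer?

The moduli are pairwise coprime; N = 13·29·43 = 16211.
N/13 = 1247; 1247 ≡ 12 (mod 13); 12·12 ≡ 1, so inverse 12.
N/29 = 559; 559 ≡ 8 (mod 29); 8·11 ≡ 1, so inverse 11.
N/43 = 377; 377 ≡ 33 (mod 43); 33·30 ≡ 1, so inverse 30.
a ≡ 10·1247·12 + 22·559·11 + 34·377·30 = 669458.
669458 mod 16211 = 4807.

4807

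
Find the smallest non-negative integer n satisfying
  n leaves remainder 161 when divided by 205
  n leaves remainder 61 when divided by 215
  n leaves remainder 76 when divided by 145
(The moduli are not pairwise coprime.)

160881

gcd(205, 215) = 5 and 5 | (61 − 161), so the pair is consistent; merging gives n ≡ 2211 (mod 8815), where 8815 = lcm(205, 215).
gcd(8815, 145) = 5 and 5 | (76 − 2211), so the pair is consistent; merging gives n ≡ 160881 (mod 255635), where 255635 = lcm(8815, 145).
The solution is unique modulo lcm(205, 215, 145) = 255635.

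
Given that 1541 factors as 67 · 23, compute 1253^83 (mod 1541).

Mod 67: 1253 ≡ 47; by Fermat, exponent reduces to 83 mod 66 = 17; 47^17 ≡ 39 (mod 67).
Mod 23: 1253 ≡ 11; by Fermat, exponent reduces to 83 mod 22 = 17; 11^17 ≡ 14 (mod 23).
Combine by CRT: x ≡ 39 (mod 67), x ≡ 14 (mod 23) ⇒ x ≡ 106 (mod 1541).

106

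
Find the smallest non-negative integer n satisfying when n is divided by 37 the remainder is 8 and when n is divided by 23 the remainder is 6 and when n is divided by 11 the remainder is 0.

6446

Combine the congruences pairwise.
From n ≡ 8 (mod 37) write n = 8 + 37t. Substituting into n ≡ 6 (mod 23) gives 37t ≡ 21 (mod 23), and since 14⁻¹ ≡ 5 (mod 23), t ≡ 13. Hence n ≡ 8 + 37·13 = 489 (mod 851).
From n ≡ 489 (mod 851) write n = 489 + 851t. Substituting into n ≡ 0 (mod 11) gives 851t ≡ 6 (mod 11), and since 4⁻¹ ≡ 3 (mod 11), t ≡ 7. Hence n ≡ 489 + 851·7 = 6446 (mod 9361).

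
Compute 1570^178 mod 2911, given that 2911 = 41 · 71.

654

Mod 41: 1570 ≡ 12; by Fermat, exponent reduces to 178 mod 40 = 18; 12^18 ≡ 39 (mod 41).
Mod 71: 1570 ≡ 8; by Fermat, exponent reduces to 178 mod 70 = 38; 8^38 ≡ 15 (mod 71).
Combine by CRT: x ≡ 39 (mod 41), x ≡ 15 (mod 71) ⇒ x ≡ 654 (mod 2911).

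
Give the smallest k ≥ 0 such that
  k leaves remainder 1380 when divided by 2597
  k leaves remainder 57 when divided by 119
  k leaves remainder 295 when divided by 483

Combine the congruences pairwise.
gcd(2597, 119) = 7 and 7 | (57 − 1380), so the pair is consistent; merging gives k ≡ 32544 (mod 44149), where 44149 = lcm(2597, 119).
gcd(44149, 483) = 7 and 7 | (295 − 32544), so the pair is consistent; merging gives k ≡ 1798504 (mod 3046281), where 3046281 = lcm(44149, 483).
The solution is unique modulo lcm(2597, 119, 483) = 3046281.

1798504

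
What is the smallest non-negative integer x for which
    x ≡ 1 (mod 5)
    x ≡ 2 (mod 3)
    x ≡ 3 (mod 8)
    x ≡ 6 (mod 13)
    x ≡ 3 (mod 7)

The moduli are pairwise coprime; N = 5·3·8·13·7 = 10920.
N/5 = 2184; 2184 ≡ 4 (mod 5); 4·4 ≡ 1, so inverse 4.
N/3 = 3640; 3640 ≡ 1 (mod 3), inverse 1.
N/8 = 1365; 1365 ≡ 5 (mod 8); 5·5 ≡ 1, so inverse 5.
N/13 = 840; 840 ≡ 8 (mod 13); 8·5 ≡ 1, so inverse 5.
N/7 = 1560; 1560 ≡ 6 (mod 7); 6·6 ≡ 1, so inverse 6.
x ≡ 1·2184·4 + 2·3640·1 + 3·1365·5 + 6·840·5 + 3·1560·6 = 89771.
89771 mod 10920 = 2411.

2411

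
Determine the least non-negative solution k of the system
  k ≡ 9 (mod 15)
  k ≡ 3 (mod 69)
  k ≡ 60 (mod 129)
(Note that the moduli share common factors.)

gcd(15, 69) = 3 and 3 | (3 − 9), so the pair is consistent; merging gives k ≡ 279 (mod 345), where 345 = lcm(15, 69).
gcd(345, 129) = 3 and 3 | (60 − 279), so the pair is consistent; merging gives k ≡ 13734 (mod 14835), where 14835 = lcm(345, 129).
The solution is unique modulo lcm(15, 69, 129) = 14835.

13734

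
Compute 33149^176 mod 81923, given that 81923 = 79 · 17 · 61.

Mod 79: 33149 ≡ 48; by Fermat, exponent reduces to 176 mod 78 = 20; 48^20 ≡ 49 (mod 79).
Mod 17: 33149 ≡ 16; since 16 | 176, by Fermat 16^176 ≡ 1 (mod 17).
Mod 61: 33149 ≡ 26; by Fermat, exponent reduces to 176 mod 60 = 56; 26^56 ≡ 22 (mod 61).
Combine by CRT: x ≡ 49 (mod 79), x ≡ 1 (mod 17), x ≡ 22 (mod 61) ⇒ x ≡ 16797 (mod 81923).

16797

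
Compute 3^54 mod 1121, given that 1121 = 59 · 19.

818

Mod 59: 3 ≡ 3; 3^54 ≡ 51 (mod 59).
Mod 19: 3 ≡ 3; since 18 | 54, by Fermat 3^54 ≡ 1 (mod 19).
Combine by CRT: x ≡ 51 (mod 59), x ≡ 1 (mod 19) ⇒ x ≡ 818 (mod 1121).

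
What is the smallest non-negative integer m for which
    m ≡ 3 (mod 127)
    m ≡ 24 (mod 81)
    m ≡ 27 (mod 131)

From m ≡ 3 (mod 127) write m = 3 + 127t. Substituting into m ≡ 24 (mod 81) gives 127t ≡ 21 (mod 81), and since 46⁻¹ ≡ 37 (mod 81), t ≡ 48. Hence m ≡ 3 + 127·48 = 6099 (mod 10287).
From m ≡ 6099 (mod 10287) write m = 6099 + 10287t. Substituting into m ≡ 27 (mod 131) gives 10287t ≡ 85 (mod 131), and since 69⁻¹ ≡ 19 (mod 131), t ≡ 43. Hence m ≡ 6099 + 10287·43 = 448440 (mod 1347597).

448440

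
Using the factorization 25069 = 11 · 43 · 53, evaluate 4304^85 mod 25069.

Mod 11: 4304 ≡ 3; by Fermat, exponent reduces to 85 mod 10 = 5; 3^5 ≡ 1 (mod 11).
Mod 43: 4304 ≡ 4; by Fermat, exponent reduces to 85 mod 42 = 1; 4^1 ≡ 4 (mod 43).
Mod 53: 4304 ≡ 11; by Fermat, exponent reduces to 85 mod 52 = 33; 11^33 ≡ 25 (mod 53).
Combine by CRT: x ≡ 1 (mod 11), x ≡ 4 (mod 43), x ≡ 25 (mod 53) ⇒ x ≡ 12904 (mod 25069).

12904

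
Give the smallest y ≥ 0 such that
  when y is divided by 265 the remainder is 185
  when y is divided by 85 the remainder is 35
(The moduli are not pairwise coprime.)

gcd(265, 85) = 5 and 5 | (35 − 185), so the pair is consistent; merging gives y ≡ 715 (mod 4505), where 4505 = lcm(265, 85).
The solution is unique modulo lcm(265, 85) = 4505.

715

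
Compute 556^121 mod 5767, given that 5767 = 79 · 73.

1420

Mod 79: 556 ≡ 3; by Fermat, exponent reduces to 121 mod 78 = 43; 3^43 ≡ 77 (mod 79).
Mod 73: 556 ≡ 45; by Fermat, exponent reduces to 121 mod 72 = 49; 45^49 ≡ 33 (mod 73).
Combine by CRT: x ≡ 77 (mod 79), x ≡ 33 (mod 73) ⇒ x ≡ 1420 (mod 5767).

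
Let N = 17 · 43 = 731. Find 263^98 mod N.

Mod 17: 263 ≡ 8; by Fermat, exponent reduces to 98 mod 16 = 2; 8^2 ≡ 13 (mod 17).
Mod 43: 263 ≡ 5; by Fermat, exponent reduces to 98 mod 42 = 14; 5^14 ≡ 36 (mod 43).
Combine by CRT: x ≡ 13 (mod 17), x ≡ 36 (mod 43) ⇒ x ≡ 251 (mod 731).

251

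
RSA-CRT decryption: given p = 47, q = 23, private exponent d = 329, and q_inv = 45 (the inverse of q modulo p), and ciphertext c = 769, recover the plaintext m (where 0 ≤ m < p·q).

d_p = d mod (p−1) = 329 mod 46 = 7; d_q = d mod (q−1) = 21.
m₁ = c^(d_p) mod p: c ≡ 17 (mod 47), and 17^7 mod 47 = 3.
m₂ = c^(d_q) mod q: c ≡ 10 (mod 23), and 10^21 mod 23 = 7.
h = q_inv·(m₁ − m₂) mod p = 45·(3 − 7) mod 47 = 8.
m = m₂ + h·q = 7 + 8·23 = 191.

191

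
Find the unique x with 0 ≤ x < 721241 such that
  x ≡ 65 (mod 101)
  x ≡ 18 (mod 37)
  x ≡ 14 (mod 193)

The moduli are pairwise coprime; N = 101·37·193 = 721241.
N/101 = 7141; 7141 ≡ 71 (mod 101); 71·37 ≡ 1, so inverse 37.
N/37 = 19493; 19493 ≡ 31 (mod 37); 31·6 ≡ 1, so inverse 6.
N/193 = 3737; 3737 ≡ 70 (mod 193); 70·91 ≡ 1, so inverse 91.
x ≡ 65·7141·37 + 18·19493·6 + 14·3737·91 = 24040287.
24040287 mod 721241 = 239334.

239334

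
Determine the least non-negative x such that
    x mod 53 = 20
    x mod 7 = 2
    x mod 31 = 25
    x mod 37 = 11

From x ≡ 20 (mod 53) write x = 20 + 53t. Substituting into x ≡ 2 (mod 7) gives 53t ≡ 3 (mod 7), and since 4⁻¹ ≡ 2 (mod 7), t ≡ 6. Hence x ≡ 20 + 53·6 = 338 (mod 371).
From x ≡ 338 (mod 371) write x = 338 + 371t. Substituting into x ≡ 25 (mod 31) gives 371t ≡ 28 (mod 31), and since 30⁻¹ ≡ 30 (mod 31), t ≡ 3. Hence x ≡ 338 + 371·3 = 1451 (mod 11501).
From x ≡ 1451 (mod 11501) write x = 1451 + 11501t. Substituting into x ≡ 11 (mod 37) gives 11501t ≡ 3 (mod 37), and since 31⁻¹ ≡ 6 (mod 37), t ≡ 18. Hence x ≡ 1451 + 11501·18 = 208469 (mod 425537).

208469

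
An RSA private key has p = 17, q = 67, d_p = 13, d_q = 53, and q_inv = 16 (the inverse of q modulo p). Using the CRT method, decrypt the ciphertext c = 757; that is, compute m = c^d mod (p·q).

450

m₁ = c^(d_p) mod p: c ≡ 9 (mod 17), and 9^13 mod 17 = 8.
m₂ = c^(d_q) mod q: c ≡ 20 (mod 67), and 20^53 mod 67 = 48.
h = q_inv·(m₁ − m₂) mod p = 16·(8 − 48) mod 17 = 6.
m = m₂ + h·q = 48 + 6·67 = 450.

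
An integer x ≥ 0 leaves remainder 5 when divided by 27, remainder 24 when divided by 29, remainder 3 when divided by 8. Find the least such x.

From x ≡ 5 (mod 27) write x = 5 + 27t. Substituting into x ≡ 24 (mod 29) gives 27t ≡ 19 (mod 29), and since 27⁻¹ ≡ 14 (mod 29), t ≡ 5. Hence x ≡ 5 + 27·5 = 140 (mod 783).
From x ≡ 140 (mod 783) write x = 140 + 783t. Substituting into x ≡ 3 (mod 8) gives 783t ≡ 7 (mod 8), and since 7⁻¹ ≡ 7 (mod 8), t ≡ 1. Hence x ≡ 140 + 783·1 = 923 (mod 6264).

923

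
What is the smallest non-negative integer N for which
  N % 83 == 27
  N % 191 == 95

Combine the congruences pairwise.
From N ≡ 27 (mod 83) write N = 27 + 83t. Substituting into N ≡ 95 (mod 191) gives 83t ≡ 68 (mod 191), and since 83⁻¹ ≡ 168 (mod 191), t ≡ 155. Hence N ≡ 27 + 83·155 = 12892 (mod 15853).

12892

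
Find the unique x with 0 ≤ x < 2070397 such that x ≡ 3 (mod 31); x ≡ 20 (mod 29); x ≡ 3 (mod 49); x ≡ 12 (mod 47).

514944

The moduli are pairwise coprime; N = 31·29·49·47 = 2070397.
N/31 = 66787; 66787 ≡ 13 (mod 31); 13·12 ≡ 1, so inverse 12.
N/29 = 71393; 71393 ≡ 24 (mod 29); 24·23 ≡ 1, so inverse 23.
N/49 = 42253; 42253 ≡ 15 (mod 49); 15·36 ≡ 1, so inverse 36.
N/47 = 44051; 44051 ≡ 12 (mod 47); 12·4 ≡ 1, so inverse 4.
x ≡ 3·66787·12 + 20·71393·23 + 3·42253·36 + 12·44051·4 = 41922884.
41922884 mod 2070397 = 514944.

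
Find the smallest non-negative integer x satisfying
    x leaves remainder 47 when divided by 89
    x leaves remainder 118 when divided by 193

Combine the congruences pairwise.
From x ≡ 47 (mod 89) write x = 47 + 89t. Substituting into x ≡ 118 (mod 193) gives 89t ≡ 71 (mod 193), and since 89⁻¹ ≡ 180 (mod 193), t ≡ 42. Hence x ≡ 47 + 89·42 = 3785 (mod 17177).

3785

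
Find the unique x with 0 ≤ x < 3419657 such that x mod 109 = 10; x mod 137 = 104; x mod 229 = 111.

From x ≡ 10 (mod 109) write x = 10 + 109t. Substituting into x ≡ 104 (mod 137) gives 109t ≡ 94 (mod 137), and since 109⁻¹ ≡ 44 (mod 137), t ≡ 26. Hence x ≡ 10 + 109·26 = 2844 (mod 14933).
From x ≡ 2844 (mod 14933) write x = 2844 + 14933t. Substituting into x ≡ 111 (mod 229) gives 14933t ≡ 15 (mod 229), and since 48⁻¹ ≡ 167 (mod 229), t ≡ 215. Hence x ≡ 2844 + 14933·215 = 3213439 (mod 3419657).

3213439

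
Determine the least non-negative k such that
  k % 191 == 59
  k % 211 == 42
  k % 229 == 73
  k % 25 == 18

The moduli are pairwise coprime; N = 191·211·229·25 = 230723225.
N/191 = 1207975; 1207975 ≡ 91 (mod 191); 91·21 ≡ 1, so inverse 21.
N/211 = 1093475; 1093475 ≡ 73 (mod 211); 73·185 ≡ 1, so inverse 185.
N/229 = 1007525; 1007525 ≡ 154 (mod 229); 154·58 ≡ 1, so inverse 58.
N/25 = 9228929; 9228929 ≡ 4 (mod 25); 4·19 ≡ 1, so inverse 19.
k ≡ 59·1207975·21 + 42·1093475·185 + 73·1007525·58 + 18·9228929·19 = 17415136343.
17415136343 mod 230723225 = 110894468.

110894468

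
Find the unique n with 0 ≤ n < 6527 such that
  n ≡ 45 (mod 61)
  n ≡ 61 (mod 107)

6267

From n ≡ 45 (mod 61) write n = 45 + 61t. Substituting into n ≡ 61 (mod 107) gives 61t ≡ 16 (mod 107), and since 61⁻¹ ≡ 100 (mod 107), t ≡ 102. Hence n ≡ 45 + 61·102 = 6267 (mod 6527).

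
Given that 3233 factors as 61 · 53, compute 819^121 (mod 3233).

Mod 61: 819 ≡ 26; by Fermat, exponent reduces to 121 mod 60 = 1; 26^1 ≡ 26 (mod 61).
Mod 53: 819 ≡ 24; by Fermat, exponent reduces to 121 mod 52 = 17; 24^17 ≡ 49 (mod 53).
Combine by CRT: x ≡ 26 (mod 61), x ≡ 49 (mod 53) ⇒ x ≡ 2222 (mod 3233).

2222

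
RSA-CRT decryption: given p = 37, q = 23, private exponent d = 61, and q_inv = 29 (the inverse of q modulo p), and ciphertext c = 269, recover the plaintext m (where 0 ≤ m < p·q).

d_p = d mod (p−1) = 61 mod 36 = 25; d_q = d mod (q−1) = 17.
m₁ = c^(d_p) mod p: c ≡ 10 (mod 37), and 10^25 mod 37 = 10.
m₂ = c^(d_q) mod q: c ≡ 16 (mod 23), and 16^17 mod 23 = 4.
h = q_inv·(m₁ − m₂) mod p = 29·(10 − 4) mod 37 = 26.
m = m₂ + h·q = 4 + 26·23 = 602.

602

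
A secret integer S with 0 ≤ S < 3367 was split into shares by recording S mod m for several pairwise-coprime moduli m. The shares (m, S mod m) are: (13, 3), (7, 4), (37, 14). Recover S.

1901

The moduli are pairwise coprime; N = 13·7·37 = 3367.
N/13 = 259; 259 ≡ 12 (mod 13); 12·12 ≡ 1, so inverse 12.
N/7 = 481; 481 ≡ 5 (mod 7); 5·3 ≡ 1, so inverse 3.
N/37 = 91; 91 ≡ 17 (mod 37); 17·24 ≡ 1, so inverse 24.
S ≡ 3·259·12 + 4·481·3 + 14·91·24 = 45672.
45672 mod 3367 = 1901.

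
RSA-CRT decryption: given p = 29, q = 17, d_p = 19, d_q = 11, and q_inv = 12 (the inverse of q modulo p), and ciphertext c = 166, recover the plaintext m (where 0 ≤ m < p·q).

m₁ = c^(d_p) mod p: c ≡ 21 (mod 29), and 21^19 mod 29 = 27.
m₂ = c^(d_q) mod q: c ≡ 13 (mod 17), and 13^11 mod 17 = 4.
h = q_inv·(m₁ − m₂) mod p = 12·(27 − 4) mod 29 = 15.
m = m₂ + h·q = 4 + 15·17 = 259.

259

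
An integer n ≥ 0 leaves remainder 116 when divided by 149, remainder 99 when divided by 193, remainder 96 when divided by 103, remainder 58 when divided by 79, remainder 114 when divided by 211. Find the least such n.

From n ≡ 116 (mod 149) write n = 116 + 149t. Substituting into n ≡ 99 (mod 193) gives 149t ≡ 176 (mod 193), and since 149⁻¹ ≡ 57 (mod 193), t ≡ 189. Hence n ≡ 116 + 149·189 = 28277 (mod 28757).
From n ≡ 28277 (mod 28757) write n = 28277 + 28757t. Substituting into n ≡ 96 (mod 103) gives 28757t ≡ 41 (mod 103), and since 20⁻¹ ≡ 67 (mod 103), t ≡ 69. Hence n ≡ 28277 + 28757·69 = 2012510 (mod 2961971).
From n ≡ 2012510 (mod 2961971) write n = 2012510 + 2961971t. Substituting into n ≡ 58 (mod 79) gives 2961971t ≡ 73 (mod 79), and since 24⁻¹ ≡ 56 (mod 79), t ≡ 59. Hence n ≡ 2012510 + 2961971·59 = 176768799 (mod 233995709).
From n ≡ 176768799 (mod 233995709) write n = 176768799 + 233995709t. Substituting into n ≡ 114 (mod 211) gives 233995709t ≡ 152 (mod 211), and since 85⁻¹ ≡ 72 (mod 211), t ≡ 183. Hence n ≡ 176768799 + 233995709·183 = 42997983546 (mod 49373094599).

42997983546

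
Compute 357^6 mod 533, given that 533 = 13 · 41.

Mod 13: 357 ≡ 6; 6^6 ≡ 12 (mod 13).
Mod 41: 357 ≡ 29; 29^6 ≡ 36 (mod 41).
Combine by CRT: x ≡ 12 (mod 13), x ≡ 36 (mod 41) ⇒ x ≡ 77 (mod 533).

77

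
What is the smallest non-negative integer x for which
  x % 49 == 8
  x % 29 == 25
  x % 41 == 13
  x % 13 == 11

179593

The moduli are pairwise coprime; N = 49·29·41·13 = 757393.
N/49 = 15457; 15457 ≡ 22 (mod 49); 22·29 ≡ 1, so inverse 29.
N/29 = 26117; 26117 ≡ 17 (mod 29); 17·12 ≡ 1, so inverse 12.
N/41 = 18473; 18473 ≡ 23 (mod 41); 23·25 ≡ 1, so inverse 25.
N/13 = 58261; 58261 ≡ 8 (mod 13); 8·5 ≡ 1, so inverse 5.
x ≡ 8·15457·29 + 25·26117·12 + 13·18473·25 + 11·58261·5 = 20629204.
20629204 mod 757393 = 179593.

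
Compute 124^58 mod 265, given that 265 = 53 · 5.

216

Mod 53: 124 ≡ 18; by Fermat, exponent reduces to 58 mod 52 = 6; 18^6 ≡ 4 (mod 53).
Mod 5: 124 ≡ 4; by Fermat, exponent reduces to 58 mod 4 = 2; 4^2 ≡ 1 (mod 5).
Combine by CRT: x ≡ 4 (mod 53), x ≡ 1 (mod 5) ⇒ x ≡ 216 (mod 265).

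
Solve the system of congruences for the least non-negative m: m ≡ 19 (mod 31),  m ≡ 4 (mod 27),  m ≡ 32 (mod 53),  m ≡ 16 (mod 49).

2030674

The moduli are pairwise coprime; N = 31·27·53·49 = 2173689.
N/31 = 70119; 70119 ≡ 28 (mod 31); 28·10 ≡ 1, so inverse 10.
N/27 = 80507; 80507 ≡ 20 (mod 27); 20·23 ≡ 1, so inverse 23.
N/53 = 41013; 41013 ≡ 44 (mod 53); 44·47 ≡ 1, so inverse 47.
N/49 = 44361; 44361 ≡ 16 (mod 49); 16·46 ≡ 1, so inverse 46.
m ≡ 19·70119·10 + 4·80507·23 + 32·41013·47 + 16·44361·46 = 115062502.
115062502 mod 2173689 = 2030674.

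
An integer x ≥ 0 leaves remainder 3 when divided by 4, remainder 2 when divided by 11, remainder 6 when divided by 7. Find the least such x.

167

The moduli are pairwise coprime; N = 4·11·7 = 308.
N/4 = 77; 77 ≡ 1 (mod 4), inverse 1.
N/11 = 28; 28 ≡ 6 (mod 11); 6·2 ≡ 1, so inverse 2.
N/7 = 44; 44 ≡ 2 (mod 7); 2·4 ≡ 1, so inverse 4.
x ≡ 3·77·1 + 2·28·2 + 6·44·4 = 1399.
1399 mod 308 = 167.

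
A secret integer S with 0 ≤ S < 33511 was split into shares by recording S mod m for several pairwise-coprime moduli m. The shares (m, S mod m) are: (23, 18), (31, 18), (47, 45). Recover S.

The moduli are pairwise coprime; N = 23·31·47 = 33511.
N/23 = 1457; 1457 ≡ 8 (mod 23); 8·3 ≡ 1, so inverse 3.
N/31 = 1081; 1081 ≡ 27 (mod 31); 27·23 ≡ 1, so inverse 23.
N/47 = 713; 713 ≡ 8 (mod 47); 8·6 ≡ 1, so inverse 6.
S ≡ 18·1457·3 + 18·1081·23 + 45·713·6 = 718722.
718722 mod 33511 = 14991.

14991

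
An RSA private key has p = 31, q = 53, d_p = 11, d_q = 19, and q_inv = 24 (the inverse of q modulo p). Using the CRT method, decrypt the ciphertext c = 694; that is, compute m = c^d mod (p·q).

300

m₁ = c^(d_p) mod p: c ≡ 12 (mod 31), and 12^11 mod 31 = 21.
m₂ = c^(d_q) mod q: c ≡ 5 (mod 53), and 5^19 mod 53 = 35.
h = q_inv·(m₁ − m₂) mod p = 24·(21 − 35) mod 31 = 5.
m = m₂ + h·q = 35 + 5·53 = 300.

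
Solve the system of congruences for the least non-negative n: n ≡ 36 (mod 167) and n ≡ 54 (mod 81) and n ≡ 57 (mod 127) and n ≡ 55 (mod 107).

From n ≡ 36 (mod 167) write n = 36 + 167t. Substituting into n ≡ 54 (mod 81) gives 167t ≡ 18 (mod 81), and since 5⁻¹ ≡ 65 (mod 81), t ≡ 36. Hence n ≡ 36 + 167·36 = 6048 (mod 13527).
From n ≡ 6048 (mod 13527) write n = 6048 + 13527t. Substituting into n ≡ 57 (mod 127) gives 13527t ≡ 105 (mod 127), and since 65⁻¹ ≡ 43 (mod 127), t ≡ 70. Hence n ≡ 6048 + 13527·70 = 952938 (mod 1717929).
From n ≡ 952938 (mod 1717929) write n = 952938 + 1717929t. Substituting into n ≡ 55 (mod 107) gives 1717929t ≡ 59 (mod 107), and since 44⁻¹ ≡ 90 (mod 107), t ≡ 67. Hence n ≡ 952938 + 1717929·67 = 116054181 (mod 183818403).

116054181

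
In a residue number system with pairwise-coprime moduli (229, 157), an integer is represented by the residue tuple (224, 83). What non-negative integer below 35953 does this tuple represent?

Combine the congruences pairwise.
From x ≡ 224 (mod 229) write x = 224 + 229t. Substituting into x ≡ 83 (mod 157) gives 229t ≡ 16 (mod 157), and since 72⁻¹ ≡ 24 (mod 157), t ≡ 70. Hence x ≡ 224 + 229·70 = 16254 (mod 35953).

16254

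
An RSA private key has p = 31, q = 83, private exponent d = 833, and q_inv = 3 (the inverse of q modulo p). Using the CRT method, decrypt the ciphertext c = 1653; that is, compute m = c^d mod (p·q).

1595

d_p = d mod (p−1) = 833 mod 30 = 23; d_q = d mod (q−1) = 13.
m₁ = c^(d_p) mod p: c ≡ 10 (mod 31), and 10^23 mod 31 = 14.
m₂ = c^(d_q) mod q: c ≡ 76 (mod 83), and 76^13 mod 83 = 18.
h = q_inv·(m₁ − m₂) mod p = 3·(14 − 18) mod 31 = 19.
m = m₂ + h·q = 18 + 19·83 = 1595.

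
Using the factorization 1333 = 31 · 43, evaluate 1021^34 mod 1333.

47

Mod 31: 1021 ≡ 29; by Fermat, exponent reduces to 34 mod 30 = 4; 29^4 ≡ 16 (mod 31).
Mod 43: 1021 ≡ 32; 32^34 ≡ 4 (mod 43).
Combine by CRT: x ≡ 16 (mod 31), x ≡ 4 (mod 43) ⇒ x ≡ 47 (mod 1333).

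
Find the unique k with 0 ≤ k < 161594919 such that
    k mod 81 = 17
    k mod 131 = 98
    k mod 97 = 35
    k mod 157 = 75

23736905

The moduli are pairwise coprime; N = 81·131·97·157 = 161594919.
N/81 = 1994999; 1994999 ≡ 50 (mod 81); 50·47 ≡ 1, so inverse 47.
N/131 = 1233549; 1233549 ≡ 53 (mod 131); 53·89 ≡ 1, so inverse 89.
N/97 = 1665927; 1665927 ≡ 49 (mod 97); 49·2 ≡ 1, so inverse 2.
N/157 = 1029267; 1029267 ≡ 132 (mod 157); 132·113 ≡ 1, so inverse 113.
k ≡ 17·1994999·47 + 98·1233549·89 + 35·1665927·2 + 75·1029267·113 = 21192671294.
21192671294 mod 161594919 = 23736905.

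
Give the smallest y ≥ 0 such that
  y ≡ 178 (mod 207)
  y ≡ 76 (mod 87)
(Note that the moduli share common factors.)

gcd(207, 87) = 3 and 3 | (76 − 178), so the pair is consistent; merging gives y ≡ 3904 (mod 6003), where 6003 = lcm(207, 87).
The solution is unique modulo lcm(207, 87) = 6003.

3904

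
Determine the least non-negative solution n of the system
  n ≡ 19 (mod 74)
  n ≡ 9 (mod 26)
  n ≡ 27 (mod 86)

18001

Combine the congruences pairwise.
gcd(74, 26) = 2 and 2 | (9 − 19), so the pair is consistent; merging gives n ≡ 685 (mod 962), where 962 = lcm(74, 26).
gcd(962, 86) = 2 and 2 | (27 − 685), so the pair is consistent; merging gives n ≡ 18001 (mod 41366), where 41366 = lcm(962, 86).
The solution is unique modulo lcm(74, 26, 86) = 41366.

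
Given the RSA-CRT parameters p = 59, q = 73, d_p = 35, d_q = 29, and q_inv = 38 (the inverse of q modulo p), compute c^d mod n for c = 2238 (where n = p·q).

m₁ = c^(d_p) mod p: c ≡ 55 (mod 59), and 55^35 mod 59 = 34.
m₂ = c^(d_q) mod q: c ≡ 48 (mod 73), and 48^29 mod 73 = 12.
h = q_inv·(m₁ − m₂) mod p = 38·(34 − 12) mod 59 = 10.
m = m₂ + h·q = 12 + 10·73 = 742.

742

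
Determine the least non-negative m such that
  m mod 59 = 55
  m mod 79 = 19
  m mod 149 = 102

344143

The moduli are pairwise coprime; N = 59·79·149 = 694489.
N/59 = 11771; 11771 ≡ 30 (mod 59); 30·2 ≡ 1, so inverse 2.
N/79 = 8791; 8791 ≡ 22 (mod 79); 22·18 ≡ 1, so inverse 18.
N/149 = 4661; 4661 ≡ 42 (mod 149); 42·110 ≡ 1, so inverse 110.
m ≡ 55·11771·2 + 19·8791·18 + 102·4661·110 = 56597752.
56597752 mod 694489 = 344143.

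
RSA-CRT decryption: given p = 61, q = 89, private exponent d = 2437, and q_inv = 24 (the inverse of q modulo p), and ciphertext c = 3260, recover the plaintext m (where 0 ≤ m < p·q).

5066

d_p = d mod (p−1) = 2437 mod 60 = 37; d_q = d mod (q−1) = 61.
m₁ = c^(d_p) mod p: c ≡ 27 (mod 61), and 27^37 mod 61 = 3.
m₂ = c^(d_q) mod q: c ≡ 56 (mod 89), and 56^61 mod 89 = 82.
h = q_inv·(m₁ − m₂) mod p = 24·(3 − 82) mod 61 = 56.
m = m₂ + h·q = 82 + 56·89 = 5066.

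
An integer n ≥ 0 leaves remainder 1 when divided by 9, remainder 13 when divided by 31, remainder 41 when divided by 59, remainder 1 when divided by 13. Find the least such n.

9127

The moduli are pairwise coprime; M = 9·31·59·13 = 213993.
M/9 = 23777; 23777 ≡ 8 (mod 9); 8·8 ≡ 1, so inverse 8.
M/31 = 6903; 6903 ≡ 21 (mod 31); 21·3 ≡ 1, so inverse 3.
M/59 = 3627; 3627 ≡ 28 (mod 59); 28·19 ≡ 1, so inverse 19.
M/13 = 16461; 16461 ≡ 3 (mod 13); 3·9 ≡ 1, so inverse 9.
n ≡ 1·23777·8 + 13·6903·3 + 41·3627·19 + 1·16461·9 = 3433015.
3433015 mod 213993 = 9127.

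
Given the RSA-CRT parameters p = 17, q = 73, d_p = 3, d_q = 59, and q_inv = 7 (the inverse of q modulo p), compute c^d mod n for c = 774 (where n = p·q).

848

m₁ = c^(d_p) mod p: c ≡ 9 (mod 17), and 9^3 mod 17 = 15.
m₂ = c^(d_q) mod q: c ≡ 44 (mod 73), and 44^59 mod 73 = 45.
h = q_inv·(m₁ − m₂) mod p = 7·(15 − 45) mod 17 = 11.
m = m₂ + h·q = 45 + 11·73 = 848.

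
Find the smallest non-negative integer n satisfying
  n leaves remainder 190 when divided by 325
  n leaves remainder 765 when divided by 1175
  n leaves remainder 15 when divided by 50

gcd(325, 1175) = 25 and 25 | (765 − 190), so the pair is consistent; merging gives n ≡ 3115 (mod 15275), where 15275 = lcm(325, 1175).
gcd(15275, 50) = 25 and 25 | (15 − 3115), so the pair is consistent; merging gives n ≡ 3115 (mod 30550), where 30550 = lcm(15275, 50).
The solution is unique modulo lcm(325, 1175, 50) = 30550.

3115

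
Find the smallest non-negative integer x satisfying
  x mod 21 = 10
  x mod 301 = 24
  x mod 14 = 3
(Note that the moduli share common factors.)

325

gcd(21, 301) = 7 and 7 | (24 − 10), so the pair is consistent; merging gives x ≡ 325 (mod 903), where 903 = lcm(21, 301).
gcd(903, 14) = 7 and 7 | (3 − 325), so the pair is consistent; merging gives x ≡ 325 (mod 1806), where 1806 = lcm(903, 14).
The solution is unique modulo lcm(21, 301, 14) = 1806.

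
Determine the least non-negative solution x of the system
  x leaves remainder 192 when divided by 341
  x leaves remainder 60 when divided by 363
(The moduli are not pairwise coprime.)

gcd(341, 363) = 11 and 11 | (60 − 192), so the pair is consistent; merging gives x ≡ 2238 (mod 11253), where 11253 = lcm(341, 363).
The solution is unique modulo lcm(341, 363) = 11253.

2238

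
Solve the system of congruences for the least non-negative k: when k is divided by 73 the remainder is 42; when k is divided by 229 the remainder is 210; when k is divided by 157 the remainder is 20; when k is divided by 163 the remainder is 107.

255408719

The moduli are pairwise coprime; N = 73·229·157·163 = 427804747.
N/73 = 5860339; 5860339 ≡ 45 (mod 73); 45·13 ≡ 1, so inverse 13.
N/229 = 1868143; 1868143 ≡ 190 (mod 229); 190·182 ≡ 1, so inverse 182.
N/157 = 2724871; 2724871 ≡ 136 (mod 157); 136·142 ≡ 1, so inverse 142.
N/163 = 2624569; 2624569 ≡ 106 (mod 163); 106·20 ≡ 1, so inverse 20.
k ≡ 42·5860339·13 + 210·1868143·182 + 20·2724871·142 + 107·2624569·20 = 87955381854.
87955381854 mod 427804747 = 255408719.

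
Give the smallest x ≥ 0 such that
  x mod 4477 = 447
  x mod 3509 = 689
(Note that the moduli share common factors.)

98941

gcd(4477, 3509) = 121 and 121 | (689 − 447), so the pair is consistent; merging gives x ≡ 98941 (mod 129833), where 129833 = lcm(4477, 3509).
The solution is unique modulo lcm(4477, 3509) = 129833.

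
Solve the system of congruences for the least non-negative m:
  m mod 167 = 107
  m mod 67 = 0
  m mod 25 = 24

The moduli are pairwise coprime; N = 167·67·25 = 279725.
N/167 = 1675; 1675 ≡ 5 (mod 167); 5·67 ≡ 1, so inverse 67.
N/67 = 4175; 4175 ≡ 21 (mod 67); 21·16 ≡ 1, so inverse 16.
N/25 = 11189; 11189 ≡ 14 (mod 25); 14·9 ≡ 1, so inverse 9.
m ≡ 107·1675·67 + 0·4175·16 + 24·11189·9 = 14424899.
14424899 mod 279725 = 158924.

158924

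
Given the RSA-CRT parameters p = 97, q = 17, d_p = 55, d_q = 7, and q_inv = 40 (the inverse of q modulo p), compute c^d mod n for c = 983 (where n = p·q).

686

m₁ = c^(d_p) mod p: c ≡ 13 (mod 97), and 13^55 mod 97 = 7.
m₂ = c^(d_q) mod q: c ≡ 14 (mod 17), and 14^7 mod 17 = 6.
h = q_inv·(m₁ − m₂) mod p = 40·(7 − 6) mod 97 = 40.
m = m₂ + h·q = 6 + 40·17 = 686.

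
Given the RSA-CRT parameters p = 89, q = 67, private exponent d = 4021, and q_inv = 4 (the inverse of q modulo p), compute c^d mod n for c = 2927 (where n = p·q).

309

d_p = d mod (p−1) = 4021 mod 88 = 61; d_q = d mod (q−1) = 61.
m₁ = c^(d_p) mod p: c ≡ 79 (mod 89), and 79^61 mod 89 = 42.
m₂ = c^(d_q) mod q: c ≡ 46 (mod 67), and 46^61 mod 67 = 41.
h = q_inv·(m₁ − m₂) mod p = 4·(42 − 41) mod 89 = 4.
m = m₂ + h·q = 41 + 4·67 = 309.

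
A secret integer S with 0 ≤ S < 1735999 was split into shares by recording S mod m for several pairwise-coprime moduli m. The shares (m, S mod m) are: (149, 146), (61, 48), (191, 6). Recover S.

522391

The moduli are pairwise coprime; N = 149·61·191 = 1735999.
N/149 = 11651; 11651 ≡ 29 (mod 149); 29·36 ≡ 1, so inverse 36.
N/61 = 28459; 28459 ≡ 33 (mod 61); 33·37 ≡ 1, so inverse 37.
N/191 = 9089; 9089 ≡ 112 (mod 191); 112·29 ≡ 1, so inverse 29.
S ≡ 146·11651·36 + 48·28459·37 + 6·9089·29 = 113362326.
113362326 mod 1735999 = 522391.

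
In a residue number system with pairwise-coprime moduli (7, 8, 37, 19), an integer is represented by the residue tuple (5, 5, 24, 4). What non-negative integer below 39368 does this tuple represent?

61

From x ≡ 5 (mod 7) write x = 5 + 7t. Substituting into x ≡ 5 (mod 8) gives 7t ≡ 0 (mod 8), and since 7⁻¹ ≡ 7 (mod 8), t ≡ 0. Hence x ≡ 5 + 7·0 = 5 (mod 56).
From x ≡ 5 (mod 56) write x = 5 + 56t. Substituting into x ≡ 24 (mod 37) gives 56t ≡ 19 (mod 37), and since 19⁻¹ ≡ 2 (mod 37), t ≡ 1. Hence x ≡ 5 + 56·1 = 61 (mod 2072).
From x ≡ 61 (mod 2072) write x = 61 + 2072t. Substituting into x ≡ 4 (mod 19) gives 2072t ≡ 0 (mod 19), and since 1⁻¹ ≡ 1 (mod 19), t ≡ 0. Hence x ≡ 61 + 2072·0 = 61 (mod 39368).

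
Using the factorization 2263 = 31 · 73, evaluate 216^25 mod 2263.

216

Mod 31: 216 ≡ 30; 30^25 ≡ 30 (mod 31).
Mod 73: 216 ≡ 70; 70^25 ≡ 70 (mod 73).
Combine by CRT: x ≡ 30 (mod 31), x ≡ 70 (mod 73) ⇒ x ≡ 216 (mod 2263).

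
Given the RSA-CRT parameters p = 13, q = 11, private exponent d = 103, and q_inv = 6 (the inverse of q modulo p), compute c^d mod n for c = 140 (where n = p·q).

127

d_p = d mod (p−1) = 103 mod 12 = 7; d_q = d mod (q−1) = 3.
m₁ = c^(d_p) mod p: c ≡ 10 (mod 13), and 10^7 mod 13 = 10.
m₂ = c^(d_q) mod q: c ≡ 8 (mod 11), and 8^3 mod 11 = 6.
h = q_inv·(m₁ − m₂) mod p = 6·(10 − 6) mod 13 = 11.
m = m₂ + h·q = 6 + 11·11 = 127.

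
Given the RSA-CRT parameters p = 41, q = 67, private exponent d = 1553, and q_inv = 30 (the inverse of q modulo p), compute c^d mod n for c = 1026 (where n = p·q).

d_p = d mod (p−1) = 1553 mod 40 = 33; d_q = d mod (q−1) = 35.
m₁ = c^(d_p) mod p: c ≡ 1 (mod 41), and 1^33 mod 41 = 1.
m₂ = c^(d_q) mod q: c ≡ 21 (mod 67), and 21^35 mod 67 = 39.
h = q_inv·(m₁ − m₂) mod p = 30·(1 − 39) mod 41 = 8.
m = m₂ + h·q = 39 + 8·67 = 575.

575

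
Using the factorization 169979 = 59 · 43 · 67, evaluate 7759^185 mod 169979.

8489

Mod 59: 7759 ≡ 30; by Fermat, exponent reduces to 185 mod 58 = 11; 30^11 ≡ 52 (mod 59).
Mod 43: 7759 ≡ 19; by Fermat, exponent reduces to 185 mod 42 = 17; 19^17 ≡ 18 (mod 43).
Mod 67: 7759 ≡ 54; by Fermat, exponent reduces to 185 mod 66 = 53; 54^53 ≡ 47 (mod 67).
Combine by CRT: x ≡ 52 (mod 59), x ≡ 18 (mod 43), x ≡ 47 (mod 67) ⇒ x ≡ 8489 (mod 169979).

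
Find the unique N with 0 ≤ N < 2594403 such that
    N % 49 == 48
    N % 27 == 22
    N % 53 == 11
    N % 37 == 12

The moduli are pairwise coprime; M = 49·27·53·37 = 2594403.
M/49 = 52947; 52947 ≡ 27 (mod 49); 27·20 ≡ 1, so inverse 20.
M/27 = 96089; 96089 ≡ 23 (mod 27); 23·20 ≡ 1, so inverse 20.
M/53 = 48951; 48951 ≡ 32 (mod 53); 32·5 ≡ 1, so inverse 5.
M/37 = 70119; 70119 ≡ 4 (mod 37); 4·28 ≡ 1, so inverse 28.
N ≡ 48·52947·20 + 22·96089·20 + 11·48951·5 + 12·70119·28 = 119360569.
119360569 mod 2594403 = 18031.

18031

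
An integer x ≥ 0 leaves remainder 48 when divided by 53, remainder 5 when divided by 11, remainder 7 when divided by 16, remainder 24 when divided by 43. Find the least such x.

From x ≡ 48 (mod 53) write x = 48 + 53t. Substituting into x ≡ 5 (mod 11) gives 53t ≡ 1 (mod 11), and since 9⁻¹ ≡ 5 (mod 11), t ≡ 5. Hence x ≡ 48 + 53·5 = 313 (mod 583).
From x ≡ 313 (mod 583) write x = 313 + 583t. Substituting into x ≡ 7 (mod 16) gives 583t ≡ 14 (mod 16), and since 7⁻¹ ≡ 7 (mod 16), t ≡ 2. Hence x ≡ 313 + 583·2 = 1479 (mod 9328).
From x ≡ 1479 (mod 9328) write x = 1479 + 9328t. Substituting into x ≡ 24 (mod 43) gives 9328t ≡ 7 (mod 43), and since 40⁻¹ ≡ 14 (mod 43), t ≡ 12. Hence x ≡ 1479 + 9328·12 = 113415 (mod 401104).

113415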